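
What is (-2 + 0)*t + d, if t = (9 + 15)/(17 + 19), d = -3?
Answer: -13/3 ≈ -4.3333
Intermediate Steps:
t = ⅔ (t = 24/36 = 24*(1/36) = ⅔ ≈ 0.66667)
(-2 + 0)*t + d = (-2 + 0)*(⅔) - 3 = -2*⅔ - 3 = -4/3 - 3 = -13/3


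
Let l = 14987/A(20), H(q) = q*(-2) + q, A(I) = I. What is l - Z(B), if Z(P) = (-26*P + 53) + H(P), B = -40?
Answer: -7673/20 ≈ -383.65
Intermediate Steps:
H(q) = -q (H(q) = -2*q + q = -q)
l = 14987/20 ≈ 749.35
Z(P) = 53 - 27*P (Z(P) = (-26*P + 53) - P = (53 - 26*P) - P = 53 - 27*P)
l - Z(B) = 14987/20 - (53 - 27*(-40)) = 14987/20 - (53 + 1080) = 14987/20 - 1*1133 = 14987/20 - 1133 = -7673/20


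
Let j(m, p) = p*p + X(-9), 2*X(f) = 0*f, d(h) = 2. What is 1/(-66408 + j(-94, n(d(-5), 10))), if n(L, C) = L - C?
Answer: -1/66344 ≈ -1.5073e-5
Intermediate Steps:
X(f) = 0 (X(f) = (0*f)/2 = (½)*0 = 0)
j(m, p) = p² (j(m, p) = p*p + 0 = p² + 0 = p²)
1/(-66408 + j(-94, n(d(-5), 10))) = 1/(-66408 + (2 - 1*10)²) = 1/(-66408 + (2 - 10)²) = 1/(-66408 + (-8)²) = 1/(-66408 + 64) = 1/(-66344) = -1/66344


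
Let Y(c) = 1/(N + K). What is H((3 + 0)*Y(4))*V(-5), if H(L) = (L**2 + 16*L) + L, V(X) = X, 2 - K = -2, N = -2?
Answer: -555/4 ≈ -138.75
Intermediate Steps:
K = 4 (K = 2 - 1*(-2) = 2 + 2 = 4)
Y(c) = 1/2 (Y(c) = 1/(-2 + 4) = 1/2)
H(L) = L**2 + 17*L
H((3 + 0)*Y(4))*V(-5) = (((3 + 0)*(1/2))*(17 + (3 + 0)*(1/2)))*(-5) = ((3*(1/2))*(17 + 3*(1/2)))*(-5) = (3*(17 + 3/2)/2)*(-5) = ((3/2)*(37/2))*(-5) = (111/4)*(-5) = -555/4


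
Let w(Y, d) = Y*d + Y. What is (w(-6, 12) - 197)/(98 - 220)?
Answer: 275/122 ≈ 2.2541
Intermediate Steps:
w(Y, d) = Y + Y*d
(w(-6, 12) - 197)/(98 - 220) = (-6*(1 + 12) - 197)/(98 - 220) = (-6*13 - 197)/(-122) = (-78 - 197)*(-1/122) = -275*(-1/122) = 275/122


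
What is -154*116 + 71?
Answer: -17793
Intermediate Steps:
-154*116 + 71 = -17864 + 71 = -17793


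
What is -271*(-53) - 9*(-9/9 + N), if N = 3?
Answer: 14345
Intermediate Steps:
-271*(-53) - 9*(-9/9 + N) = -271*(-53) - 9*(-9/9 + 3) = 14363 - 9*(-9*⅑ + 3) = 14363 - 9*(-1 + 3) = 14363 - 9*2 = 14363 - 18 = 14345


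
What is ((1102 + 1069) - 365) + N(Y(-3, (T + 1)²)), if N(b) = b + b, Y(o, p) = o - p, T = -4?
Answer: 1782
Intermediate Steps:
N(b) = 2*b
((1102 + 1069) - 365) + N(Y(-3, (T + 1)²)) = ((1102 + 1069) - 365) + 2*(-3 - (-4 + 1)²) = (2171 - 365) + 2*(-3 - 1*(-3)²) = 1806 + 2*(-3 - 1*9) = 1806 + 2*(-3 - 9) = 1806 + 2*(-12) = 1806 - 24 = 1782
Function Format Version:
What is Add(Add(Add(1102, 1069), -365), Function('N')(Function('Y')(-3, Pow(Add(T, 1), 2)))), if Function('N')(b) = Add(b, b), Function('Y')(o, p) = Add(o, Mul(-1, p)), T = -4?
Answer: 1782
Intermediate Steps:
Function('N')(b) = Mul(2, b)
Add(Add(Add(1102, 1069), -365), Function('N')(Function('Y')(-3, Pow(Add(T, 1), 2)))) = Add(Add(Add(1102, 1069), -365), Mul(2, Add(-3, Mul(-1, Pow(Add(-4, 1), 2))))) = Add(Add(2171, -365), Mul(2, Add(-3, Mul(-1, Pow(-3, 2))))) = Add(1806, Mul(2, Add(-3, Mul(-1, 9)))) = Add(1806, Mul(2, Add(-3, -9))) = Add(1806, Mul(2, -12)) = Add(1806, -24) = 1782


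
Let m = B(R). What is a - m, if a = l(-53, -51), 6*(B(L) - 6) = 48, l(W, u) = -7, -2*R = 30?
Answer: -21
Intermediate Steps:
R = -15 (R = -1/2*30 = -15)
B(L) = 14 (B(L) = 6 + (1/6)*48 = 6 + 8 = 14)
a = -7
m = 14
a - m = -7 - 1*14 = -7 - 14 = -21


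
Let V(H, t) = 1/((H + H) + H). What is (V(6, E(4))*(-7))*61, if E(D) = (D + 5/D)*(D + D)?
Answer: -427/18 ≈ -23.722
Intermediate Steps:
E(D) = 2*D*(D + 5/D) (E(D) = (D + 5/D)*(2*D) = 2*D*(D + 5/D))
V(H, t) = 1/(3*H) (V(H, t) = 1/(2*H + H) = 1/(3*H))
(V(6, E(4))*(-7))*61 = (((1/3)/6)*(-7))*61 = (((1/3)*(1/6))*(-7))*61 = ((1/18)*(-7))*61 = -7/18*61 = -427/18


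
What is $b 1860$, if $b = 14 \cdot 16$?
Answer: $416640$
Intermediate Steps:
$b = 224$
$b 1860 = 224 \cdot 1860 = 416640$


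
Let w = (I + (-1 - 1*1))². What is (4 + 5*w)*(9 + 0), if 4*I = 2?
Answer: 549/4 ≈ 137.25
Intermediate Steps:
I = ½ (I = (¼)*2 = ½ ≈ 0.50000)
w = 9/4 (w = (½ + (-1 - 1*1))² = (½ + (-1 - 1))² = (½ - 2)² = (-3/2)² = 9/4 ≈ 2.2500)
(4 + 5*w)*(9 + 0) = (4 + 5*(9/4))*(9 + 0) = (4 + 45/4)*9 = (61/4)*9 = 549/4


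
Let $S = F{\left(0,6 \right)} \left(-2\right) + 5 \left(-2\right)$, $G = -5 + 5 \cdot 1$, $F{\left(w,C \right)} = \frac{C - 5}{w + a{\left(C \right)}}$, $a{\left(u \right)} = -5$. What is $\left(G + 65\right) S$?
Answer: $-624$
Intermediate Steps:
$F{\left(w,C \right)} = \frac{-5 + C}{-5 + w}$ ($F{\left(w,C \right)} = \frac{C - 5}{w - 5} = \frac{-5 + C}{-5 + w}$)
$G = 0$ ($G = -5 + 5 = 0$)
$S = - \frac{48}{5}$ ($S = \frac{-5 + 6}{-5 + 0} \left(-2\right) + 5 \left(-2\right) = \frac{1}{-5} \cdot 1 \left(-2\right) - 10 = \left(- \frac{1}{5}\right) 1 \left(-2\right) - 10 = \left(- \frac{1}{5}\right) \left(-2\right) - 10 = \frac{2}{5} - 10 = - \frac{48}{5} \approx -9.6$)
$\left(G + 65\right) S = \left(0 + 65\right) \left(- \frac{48}{5}\right) = 65 \left(- \frac{48}{5}\right) = -624$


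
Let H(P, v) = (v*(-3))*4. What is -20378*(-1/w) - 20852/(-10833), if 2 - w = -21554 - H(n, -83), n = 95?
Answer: 345504589/122152908 ≈ 2.8285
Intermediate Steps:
H(P, v) = -12*v (H(P, v) = -3*v*4 = -12*v)
w = 22552 (w = 2 - (-21554 - (-12)*(-83)) = 2 - (-21554 - 1*996) = 2 - (-21554 - 996) = 2 - 1*(-22550) = 2 + 22550 = 22552)
-20378*(-1/w) - 20852/(-10833) = -20378/((-1*22552)) - 20852/(-10833) = -20378/(-22552) - 20852*(-1/10833) = -20378*(-1/22552) + 20852/10833 = 10189/11276 + 20852/10833 = 345504589/122152908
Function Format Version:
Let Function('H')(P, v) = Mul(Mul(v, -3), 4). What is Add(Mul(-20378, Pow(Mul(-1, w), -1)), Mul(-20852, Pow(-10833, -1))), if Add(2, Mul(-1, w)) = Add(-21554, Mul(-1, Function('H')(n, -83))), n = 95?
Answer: Rational(345504589, 122152908) ≈ 2.8285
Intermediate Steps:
Function('H')(P, v) = Mul(-12, v) (Function('H')(P, v) = Mul(Mul(-3, v), 4) = Mul(-12, v))
w = 22552 (w = Add(2, Mul(-1, Add(-21554, Mul(-1, Mul(-12, -83))))) = Add(2, Mul(-1, Add(-21554, Mul(-1, 996)))) = Add(2, Mul(-1, Add(-21554, -996))) = Add(2, Mul(-1, -22550)) = Add(2, 22550) = 22552)
Add(Mul(-20378, Pow(Mul(-1, w), -1)), Mul(-20852, Pow(-10833, -1))) = Add(Mul(-20378, Pow(Mul(-1, 22552), -1)), Mul(-20852, Pow(-10833, -1))) = Add(Mul(-20378, Pow(-22552, -1)), Mul(-20852, Rational(-1, 10833))) = Add(Mul(-20378, Rational(-1, 22552)), Rational(20852, 10833)) = Add(Rational(10189, 11276), Rational(20852, 10833)) = Rational(345504589, 122152908)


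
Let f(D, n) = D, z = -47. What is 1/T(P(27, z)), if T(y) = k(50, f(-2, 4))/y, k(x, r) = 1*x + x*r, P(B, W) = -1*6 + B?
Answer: -21/50 ≈ -0.42000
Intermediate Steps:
P(B, W) = -6 + B
k(x, r) = x + r*x
T(y) = -50/y (T(y) = (50*(1 - 2))/y = (50*(-1))/y = -50/y)
1/T(P(27, z)) = 1/(-50/(-6 + 27)) = 1/(-50/21) = -21/50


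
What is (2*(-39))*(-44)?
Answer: 3432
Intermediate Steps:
(2*(-39))*(-44) = -78*(-44) = 3432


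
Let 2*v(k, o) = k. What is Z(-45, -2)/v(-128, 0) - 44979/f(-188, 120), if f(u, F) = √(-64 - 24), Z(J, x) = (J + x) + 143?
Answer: -3/2 + 4089*I*√22/4 ≈ -1.5 + 4794.8*I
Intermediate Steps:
v(k, o) = k/2
Z(J, x) = 143 + J + x
f(u, F) = 2*I*√22 (f(u, F) = √(-88) = 2*I*√22)
Z(-45, -2)/v(-128, 0) - 44979/f(-188, 120) = (143 - 45 - 2)/(((½)*(-128))) - 44979*(-I*√22/44) = 96/(-64) - (-4089)*I*√22/4 = 96*(-1/64) + 4089*I*√22/4 = -3/2 + 4089*I*√22/4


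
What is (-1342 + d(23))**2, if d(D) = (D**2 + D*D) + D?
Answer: 68121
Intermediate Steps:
d(D) = D + 2*D**2 (d(D) = (D**2 + D**2) + D = 2*D**2 + D = D + 2*D**2)
(-1342 + d(23))**2 = (-1342 + 23*(1 + 2*23))**2 = (-1342 + 23*(1 + 46))**2 = (-1342 + 23*47)**2 = (-1342 + 1081)**2 = (-261)**2 = 68121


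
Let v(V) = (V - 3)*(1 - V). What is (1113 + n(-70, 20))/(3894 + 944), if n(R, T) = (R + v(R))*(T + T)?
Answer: -209007/4838 ≈ -43.201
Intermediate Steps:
v(V) = (1 - V)*(-3 + V) (v(V) = (-3 + V)*(1 - V) = (1 - V)*(-3 + V))
n(R, T) = 2*T*(-3 - R² + 5*R) (n(R, T) = (R + (-3 - R² + 4*R))*(T + T) = (-3 - R² + 5*R)*(2*T) = 2*T*(-3 - R² + 5*R))
(1113 + n(-70, 20))/(3894 + 944) = (1113 + 2*20*(-3 - 1*(-70)² + 5*(-70)))/(3894 + 944) = (1113 + 2*20*(-3 - 1*4900 - 350))/4838 = (1113 + 2*20*(-3 - 4900 - 350))*(1/4838) = (1113 + 2*20*(-5253))*(1/4838) = (1113 - 210120)*(1/4838) = -209007*1/4838 = -209007/4838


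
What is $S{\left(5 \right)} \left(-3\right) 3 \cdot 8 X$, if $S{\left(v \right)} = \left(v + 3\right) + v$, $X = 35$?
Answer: $-32760$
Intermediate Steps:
$S{\left(v \right)} = 3 + 2 v$ ($S{\left(v \right)} = \left(3 + v\right) + v = 3 + 2 v$)
$S{\left(5 \right)} \left(-3\right) 3 \cdot 8 X = \left(3 + 2 \cdot 5\right) \left(-3\right) 3 \cdot 8 \cdot 35 = \left(3 + 10\right) \left(-3\right) 3 \cdot 8 \cdot 35 = 13 \left(-3\right) 3 \cdot 8 \cdot 35 = \left(-39\right) 3 \cdot 8 \cdot 35 = \left(-117\right) 8 \cdot 35 = \left(-936\right) 35 = -32760$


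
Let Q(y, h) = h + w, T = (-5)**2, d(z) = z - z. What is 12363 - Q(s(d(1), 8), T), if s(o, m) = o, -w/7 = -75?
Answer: 11813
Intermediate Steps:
w = 525 (w = -7*(-75) = 525)
d(z) = 0
T = 25
Q(y, h) = 525 + h (Q(y, h) = h + 525 = 525 + h)
12363 - Q(s(d(1), 8), T) = 12363 - (525 + 25) = 12363 - 1*550 = 12363 - 550 = 11813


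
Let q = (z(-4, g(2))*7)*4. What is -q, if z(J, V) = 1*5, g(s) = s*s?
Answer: -140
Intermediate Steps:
g(s) = s²
z(J, V) = 5
q = 140 (q = (5*7)*4 = 35*4 = 140)
-q = -1*140 = -140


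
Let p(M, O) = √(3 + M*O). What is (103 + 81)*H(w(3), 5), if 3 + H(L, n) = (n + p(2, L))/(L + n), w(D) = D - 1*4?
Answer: -276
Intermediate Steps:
w(D) = -4 + D (w(D) = D - 4 = -4 + D)
H(L, n) = -3 + (n + √(3 + 2*L))/(L + n)
(103 + 81)*H(w(3), 5) = (103 + 81)*((√(3 + 2*(-4 + 3)) - 3*(-4 + 3) - 2*5)/((-4 + 3) + 5)) = 184*((√(3 + 2*(-1)) - 3*(-1) - 10)/(-1 + 5)) = 184*((√(3 - 2) + 3 - 10)/4) = 184*((√1 + 3 - 10)/4) = 184*((1 + 3 - 10)/4) = 184*((¼)*(-6)) = 184*(-3/2) = -276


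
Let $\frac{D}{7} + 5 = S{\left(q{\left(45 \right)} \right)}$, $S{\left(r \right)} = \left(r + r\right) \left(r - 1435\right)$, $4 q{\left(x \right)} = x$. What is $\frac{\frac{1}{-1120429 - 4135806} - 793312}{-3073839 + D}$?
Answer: $\frac{33358674402568}{138685324207495} \approx 0.24054$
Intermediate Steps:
$q{\left(x \right)} = \frac{x}{4}$
$S{\left(r \right)} = 2 r \left(-1435 + r\right)$
$D = - \frac{1794205}{8}$ ($D = -35 + 7 \cdot 2 \cdot \frac{1}{4} \cdot 45 \left(-1435 + \frac{1}{4} \cdot 45\right) = -35 + 7 \cdot 2 \cdot \frac{45}{4} \left(-1435 + \frac{45}{4}\right) = -35 + 7 \cdot 2 \cdot \frac{45}{4} \left(- \frac{5695}{4}\right) = -35 + 7 \left(- \frac{256275}{8}\right) = -35 - \frac{1793925}{8} = - \frac{1794205}{8} \approx -2.2428 \cdot 10^{5}$)
$\frac{\frac{1}{-1120429 - 4135806} - 793312}{-3073839 + D} = \frac{\frac{1}{-1120429 - 4135806} - 793312}{-3073839 - \frac{1794205}{8}} = \frac{\frac{1}{-1120429 - 4135806} - 793312}{- \frac{26384917}{8}} = \left(\frac{1}{-5256235} - 793312\right) \left(- \frac{8}{26384917}\right) = \left(- \frac{1}{5256235} - 793312\right) \left(- \frac{8}{26384917}\right) = \left(- \frac{4169834300321}{5256235}\right) \left(- \frac{8}{26384917}\right) = \frac{33358674402568}{138685324207495}$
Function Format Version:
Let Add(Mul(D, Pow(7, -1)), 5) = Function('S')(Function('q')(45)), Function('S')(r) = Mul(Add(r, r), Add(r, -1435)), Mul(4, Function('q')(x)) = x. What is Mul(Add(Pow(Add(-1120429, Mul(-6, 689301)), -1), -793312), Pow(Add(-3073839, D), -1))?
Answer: Rational(33358674402568, 138685324207495) ≈ 0.24054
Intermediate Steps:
Function('q')(x) = Mul(Rational(1, 4), x)
Function('S')(r) = Mul(2, r, Add(-1435, r)) (Function('S')(r) = Mul(Mul(2, r), Add(-1435, r)) = Mul(2, r, Add(-1435, r)))
D = Rational(-1794205, 8) (D = Add(-35, Mul(7, Mul(2, Mul(Rational(1, 4), 45), Add(-1435, Mul(Rational(1, 4), 45))))) = Add(-35, Mul(7, Mul(2, Rational(45, 4), Add(-1435, Rational(45, 4))))) = Add(-35, Mul(7, Mul(2, Rational(45, 4), Rational(-5695, 4)))) = Add(-35, Mul(7, Rational(-256275, 8))) = Add(-35, Rational(-1793925, 8)) = Rational(-1794205, 8) ≈ -2.2428e+5)
Mul(Add(Pow(Add(-1120429, Mul(-6, 689301)), -1), -793312), Pow(Add(-3073839, D), -1)) = Mul(Add(Pow(Add(-1120429, Mul(-6, 689301)), -1), -793312), Pow(Add(-3073839, Rational(-1794205, 8)), -1)) = Mul(Add(Pow(Add(-1120429, -4135806), -1), -793312), Pow(Rational(-26384917, 8), -1)) = Mul(Add(Pow(-5256235, -1), -793312), Rational(-8, 26384917)) = Mul(Add(Rational(-1, 5256235), -793312), Rational(-8, 26384917)) = Mul(Rational(-4169834300321, 5256235), Rational(-8, 26384917)) = Rational(33358674402568, 138685324207495)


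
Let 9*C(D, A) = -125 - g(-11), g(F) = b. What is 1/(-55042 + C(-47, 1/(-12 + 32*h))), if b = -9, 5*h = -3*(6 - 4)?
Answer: -9/495494 ≈ -1.8164e-5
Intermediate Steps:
h = -6/5 (h = (-3*(6 - 4))/5 = (-3*2)/5 = (⅕)*(-6) = -6/5 ≈ -1.2000)
g(F) = -9
C(D, A) = -116/9 (C(D, A) = (-125 - 1*(-9))/9 = (-125 + 9)/9 = (⅑)*(-116) = -116/9)
1/(-55042 + C(-47, 1/(-12 + 32*h))) = 1/(-55042 - 116/9) = 1/(-495494/9) = -9/495494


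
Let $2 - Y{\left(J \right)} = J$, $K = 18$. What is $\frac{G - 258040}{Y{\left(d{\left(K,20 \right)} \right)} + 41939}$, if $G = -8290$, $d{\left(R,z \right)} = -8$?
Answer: $- \frac{266330}{41949} \approx -6.3489$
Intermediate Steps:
$Y{\left(J \right)} = 2 - J$
$\frac{G - 258040}{Y{\left(d{\left(K,20 \right)} \right)} + 41939} = \frac{-8290 - 258040}{\left(2 - -8\right) + 41939} = - \frac{266330}{\left(2 + 8\right) + 41939} = - \frac{266330}{10 + 41939} = - \frac{266330}{41949}$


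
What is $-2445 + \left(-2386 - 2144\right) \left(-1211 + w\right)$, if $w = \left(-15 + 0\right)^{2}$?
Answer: $4464135$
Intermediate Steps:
$w = 225$ ($w = \left(-15\right)^{2} = 225$)
$-2445 + \left(-2386 - 2144\right) \left(-1211 + w\right) = -2445 + \left(-2386 - 2144\right) \left(-1211 + 225\right) = -2445 - -4466580 = -2445 + 4466580 = 4464135$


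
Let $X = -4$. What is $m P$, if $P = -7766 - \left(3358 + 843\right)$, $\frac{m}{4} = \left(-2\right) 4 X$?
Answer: $-1531776$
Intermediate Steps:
$m = 128$ ($m = 4 \left(-2\right) 4 \left(-4\right) = 4 \left(\left(-8\right) \left(-4\right)\right) = 4 \cdot 32 = 128$)
$P = -11967$ ($P = -7766 - 4201 = -11967$)
$m P = 128 \left(-11967\right) = -1531776$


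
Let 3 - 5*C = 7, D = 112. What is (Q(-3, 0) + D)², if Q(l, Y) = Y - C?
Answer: 318096/25 ≈ 12724.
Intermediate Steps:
C = -⅘ (C = ⅗ - ⅕*7 = ⅗ - 7/5 = -⅘ ≈ -0.80000)
Q(l, Y) = ⅘ + Y (Q(l, Y) = Y - 1*(-⅘) = Y + ⅘ = ⅘ + Y)
(Q(-3, 0) + D)² = ((⅘ + 0) + 112)² = (⅘ + 112)² = (564/5)² = 318096/25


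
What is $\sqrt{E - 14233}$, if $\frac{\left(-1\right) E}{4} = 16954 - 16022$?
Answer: $i \sqrt{17961} \approx 134.02 i$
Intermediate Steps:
$E = -3728$ ($E = - 4 \left(16954 - 16022\right) = \left(-4\right) 932 = -3728$)
$\sqrt{E - 14233} = \sqrt{-3728 - 14233} = \sqrt{-17961} = i \sqrt{17961}$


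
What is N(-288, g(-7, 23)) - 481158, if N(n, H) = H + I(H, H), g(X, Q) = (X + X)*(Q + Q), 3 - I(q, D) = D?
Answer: -481155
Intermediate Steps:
I(q, D) = 3 - D
g(X, Q) = 4*Q*X (g(X, Q) = (2*X)*(2*Q) = 4*Q*X)
N(n, H) = 3 (N(n, H) = H + (3 - H) = 3)
N(-288, g(-7, 23)) - 481158 = 3 - 481158 = -481155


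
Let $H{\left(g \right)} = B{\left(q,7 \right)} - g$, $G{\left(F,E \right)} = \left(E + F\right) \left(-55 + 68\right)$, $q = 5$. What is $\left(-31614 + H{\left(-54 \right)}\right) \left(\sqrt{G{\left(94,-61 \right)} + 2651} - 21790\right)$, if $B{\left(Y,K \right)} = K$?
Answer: $687539870 - 63106 \sqrt{770} \approx 6.8579 \cdot 10^{8}$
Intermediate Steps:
$G{\left(F,E \right)} = 13 E + 13 F$ ($G{\left(F,E \right)} = \left(E + F\right) 13 = 13 E + 13 F$)
$H{\left(g \right)} = 7 - g$
$\left(-31614 + H{\left(-54 \right)}\right) \left(\sqrt{G{\left(94,-61 \right)} + 2651} - 21790\right) = \left(-31614 + \left(7 - -54\right)\right) \left(\sqrt{\left(13 \left(-61\right) + 13 \cdot 94\right) + 2651} - 21790\right) = \left(-31614 + \left(7 + 54\right)\right) \left(\sqrt{\left(-793 + 1222\right) + 2651} - 21790\right) = \left(-31614 + 61\right) \left(\sqrt{429 + 2651} - 21790\right) = - 31553 \left(\sqrt{3080} - 21790\right) = - 31553 \left(2 \sqrt{770} - 21790\right) = - 31553 \left(-21790 + 2 \sqrt{770}\right) = 687539870 - 63106 \sqrt{770}$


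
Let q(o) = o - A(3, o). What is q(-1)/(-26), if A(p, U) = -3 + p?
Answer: 1/26 ≈ 0.038462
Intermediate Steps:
q(o) = o (q(o) = o - (-3 + 3) = o - 1*0 = o + 0 = o)
q(-1)/(-26) = -1/(-26) = -1*(-1/26) = 1/26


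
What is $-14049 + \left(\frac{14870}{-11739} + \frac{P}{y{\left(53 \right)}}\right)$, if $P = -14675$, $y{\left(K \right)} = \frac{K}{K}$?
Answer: $- \frac{337205906}{11739} \approx -28725.0$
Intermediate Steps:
$y{\left(K \right)} = 1$
$-14049 + \left(\frac{14870}{-11739} + \frac{P}{y{\left(53 \right)}}\right) = -14049 + \left(\frac{14870}{-11739} - \frac{14675}{1}\right) = -14049 + \left(14870 \left(- \frac{1}{11739}\right) - 14675\right) = -14049 - \frac{172284695}{11739} = - \frac{337205906}{11739}$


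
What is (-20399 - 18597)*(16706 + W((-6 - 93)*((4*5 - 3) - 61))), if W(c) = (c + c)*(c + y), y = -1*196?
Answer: -1413941379496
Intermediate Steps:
y = -196
W(c) = 2*c*(-196 + c) (W(c) = (c + c)*(c - 196) = (2*c)*(-196 + c) = 2*c*(-196 + c))
(-20399 - 18597)*(16706 + W((-6 - 93)*((4*5 - 3) - 61))) = (-20399 - 18597)*(16706 + 2*((-6 - 93)*((4*5 - 3) - 61))*(-196 + (-6 - 93)*((4*5 - 3) - 61))) = -38996*(16706 + 2*(-99*((20 - 3) - 61))*(-196 - 99*((20 - 3) - 61))) = -38996*(16706 + 2*(-99*(17 - 61))*(-196 - 99*(17 - 61))) = -38996*(16706 + 2*(-99*(-44))*(-196 - 99*(-44))) = -38996*(16706 + 2*4356*(-196 + 4356)) = -38996*(16706 + 2*4356*4160) = -38996*(16706 + 36241920) = -38996*36258626 = -1413941379496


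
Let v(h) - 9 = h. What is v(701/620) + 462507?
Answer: 286760621/620 ≈ 4.6252e+5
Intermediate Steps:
v(h) = 9 + h
v(701/620) + 462507 = (9 + 701/620) + 462507 = 6281/620 + 462507 = 286760621/620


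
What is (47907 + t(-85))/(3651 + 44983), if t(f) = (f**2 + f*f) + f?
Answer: 31136/24317 ≈ 1.2804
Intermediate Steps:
t(f) = f + 2*f**2 (t(f) = (f**2 + f**2) + f = 2*f**2 + f = f + 2*f**2)
(47907 + t(-85))/(3651 + 44983) = (47907 - 85*(1 + 2*(-85)))/(3651 + 44983) = (47907 - 85*(1 - 170))/48634 = (47907 - 85*(-169))*(1/48634) = (47907 + 14365)*(1/48634) = 62272*(1/48634) = 31136/24317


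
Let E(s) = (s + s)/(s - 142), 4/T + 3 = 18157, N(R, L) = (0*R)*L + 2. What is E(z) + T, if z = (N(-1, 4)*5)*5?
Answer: -226879/208771 ≈ -1.0867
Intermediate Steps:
N(R, L) = 2 (N(R, L) = 0*L + 2 = 0 + 2 = 2)
T = 2/9077 (T = 4/(-3 + 18157) = 4/18154 = 4*(1/18154) = 2/9077 ≈ 0.00022034)
z = 50 (z = (2*5)*5 = 10*5 = 50)
E(s) = 2*s/(-142 + s) (E(s) = (2*s)/(-142 + s) = 2*s/(-142 + s))
E(z) + T = 2*50/(-142 + 50) + 2/9077 = 2*50/(-92) + 2/9077 = 2*50*(-1/92) + 2/9077 = -25/23 + 2/9077 = -226879/208771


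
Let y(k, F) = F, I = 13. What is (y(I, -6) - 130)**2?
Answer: 18496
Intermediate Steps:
(y(I, -6) - 130)**2 = (-6 - 130)**2 = (-136)**2 = 18496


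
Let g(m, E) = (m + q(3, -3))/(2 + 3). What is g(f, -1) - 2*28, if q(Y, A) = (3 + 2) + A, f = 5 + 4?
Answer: -269/5 ≈ -53.800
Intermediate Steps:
f = 9
q(Y, A) = 5 + A
g(m, E) = 2/5 + m/5 (g(m, E) = (m + (5 - 3))/(2 + 3) = (m + 2)/5 = (2 + m)*(1/5) = 2/5 + m/5)
g(f, -1) - 2*28 = (2/5 + (1/5)*9) - 2*28 = (2/5 + 9/5) - 56 = 11/5 - 56 = -269/5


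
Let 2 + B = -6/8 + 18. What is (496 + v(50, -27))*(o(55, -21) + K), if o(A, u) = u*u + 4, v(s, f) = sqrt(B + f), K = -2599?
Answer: -1068384 - 1077*I*sqrt(47) ≈ -1.0684e+6 - 7383.5*I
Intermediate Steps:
B = 61/4 (B = -2 + (-6/8 + 18) = -2 + (-6*1/8 + 18) = -2 + (-3/4 + 18) = -2 + 69/4 = 61/4 ≈ 15.250)
v(s, f) = sqrt(61/4 + f)
o(A, u) = 4 + u**2 (o(A, u) = u**2 + 4 = 4 + u**2)
(496 + v(50, -27))*(o(55, -21) + K) = (496 + sqrt(61 + 4*(-27))/2)*((4 + (-21)**2) - 2599) = (496 + sqrt(61 - 108)/2)*((4 + 441) - 2599) = (496 + sqrt(-47)/2)*(445 - 2599) = (496 + (I*sqrt(47))/2)*(-2154) = (496 + I*sqrt(47)/2)*(-2154) = -1068384 - 1077*I*sqrt(47)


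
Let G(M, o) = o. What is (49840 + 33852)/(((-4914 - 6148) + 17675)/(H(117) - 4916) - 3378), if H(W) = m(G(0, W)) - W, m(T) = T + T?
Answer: -57376844/2316805 ≈ -24.766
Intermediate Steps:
m(T) = 2*T
H(W) = W (H(W) = 2*W - W = W)
(49840 + 33852)/(((-4914 - 6148) + 17675)/(H(117) - 4916) - 3378) = (49840 + 33852)/(((-4914 - 6148) + 17675)/(117 - 4916) - 3378) = 83692/((-11062 + 17675)/(-4799) - 3378) = 83692/(6613*(-1/4799) - 3378) = 83692/(-6613/4799 - 3378) = 83692/(-16217635/4799) = 83692*(-4799/16217635) = -57376844/2316805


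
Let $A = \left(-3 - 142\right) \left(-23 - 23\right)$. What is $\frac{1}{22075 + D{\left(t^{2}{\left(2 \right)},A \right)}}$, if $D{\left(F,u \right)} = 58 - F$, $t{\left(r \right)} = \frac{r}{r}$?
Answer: $\frac{1}{22132} \approx 4.5183 \cdot 10^{-5}$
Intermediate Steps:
$t{\left(r \right)} = 1$
$A = 6670$ ($A = \left(-145\right) \left(-46\right) = 6670$)
$\frac{1}{22075 + D{\left(t^{2}{\left(2 \right)},A \right)}} = \frac{1}{22075 + \left(58 - 1^{2}\right)} = \frac{1}{22075 + \left(58 - 1\right)} = \frac{1}{22075 + 57} = \frac{1}{22132}$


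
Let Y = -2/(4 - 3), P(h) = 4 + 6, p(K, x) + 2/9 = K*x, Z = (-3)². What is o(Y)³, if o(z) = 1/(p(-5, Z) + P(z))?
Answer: -729/31855013 ≈ -2.2885e-5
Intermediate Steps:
Z = 9
p(K, x) = -2/9 + K*x
P(h) = 10
Y = -2 (Y = -2/1 = -2*1 = -2)
o(z) = -9/317 (o(z) = 1/((-2/9 - 5*9) + 10) = 1/((-2/9 - 45) + 10) = 1/(-407/9 + 10) = 1/(-317/9) = -9/317)
o(Y)³ = (-9/317)³ = -729/31855013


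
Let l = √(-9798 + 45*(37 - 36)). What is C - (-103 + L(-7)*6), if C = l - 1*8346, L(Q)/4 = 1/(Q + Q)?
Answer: -57689/7 + I*√9753 ≈ -8241.3 + 98.757*I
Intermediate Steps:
L(Q) = 2/Q (L(Q) = 4/(Q + Q) = 4/((2*Q)) = 4*(1/(2*Q)) = 2/Q)
l = I*√9753 (l = √(-9798 + 45*1) = √(-9798 + 45) = √(-9753) = I*√9753 ≈ 98.757*I)
C = -8346 + I*√9753 (C = I*√9753 - 1*8346 = I*√9753 - 8346 = -8346 + I*√9753 ≈ -8346.0 + 98.757*I)
C - (-103 + L(-7)*6) = (-8346 + I*√9753) - (-103 + (2/(-7))*6) = (-8346 + I*√9753) - (-103 + (2*(-⅐))*6) = (-8346 + I*√9753) - (-103 - 2/7*6) = (-8346 + I*√9753) - (-103 - 12/7) = (-8346 + I*√9753) - 1*(-733/7) = (-8346 + I*√9753) + 733/7 = -57689/7 + I*√9753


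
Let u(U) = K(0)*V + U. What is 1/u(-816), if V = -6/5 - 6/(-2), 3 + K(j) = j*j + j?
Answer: -5/4107 ≈ -0.0012174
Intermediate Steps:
K(j) = -3 + j + j² (K(j) = -3 + (j*j + j) = -3 + (j² + j) = -3 + (j + j²) = -3 + j + j²)
V = 9/5 (V = -6*⅕ - 6*(-½) = -6/5 + 3 = 9/5 ≈ 1.8000)
u(U) = -27/5 + U (u(U) = (-3 + 0 + 0²)*(9/5) + U = (-3 + 0 + 0)*(9/5) + U = -3*9/5 + U = -27/5 + U)
1/u(-816) = 1/(-27/5 - 816) = 1/(-4107/5) = -5/4107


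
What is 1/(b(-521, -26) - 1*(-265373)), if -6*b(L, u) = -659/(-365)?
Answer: 2190/581166211 ≈ 3.7683e-6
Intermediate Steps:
b(L, u) = -659/2190 (b(L, u) = -(-659)/(6*(-365)) = -(-659)*(-1)/(6*365) = -⅙*659/365 = -659/2190)
1/(b(-521, -26) - 1*(-265373)) = 1/(-659/2190 - 1*(-265373)) = 1/(-659/2190 + 265373) = 1/(581166211/2190) = 2190/581166211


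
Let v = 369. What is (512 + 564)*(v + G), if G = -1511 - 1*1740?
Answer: -3101032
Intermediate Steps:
G = -3251 (G = -1511 - 1740 = -3251)
(512 + 564)*(v + G) = (512 + 564)*(369 - 3251) = 1076*(-2882) = -3101032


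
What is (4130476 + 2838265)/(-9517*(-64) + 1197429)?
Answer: 6968741/1806517 ≈ 3.8576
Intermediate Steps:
(4130476 + 2838265)/(-9517*(-64) + 1197429) = 6968741/(609088 + 1197429) = 6968741/1806517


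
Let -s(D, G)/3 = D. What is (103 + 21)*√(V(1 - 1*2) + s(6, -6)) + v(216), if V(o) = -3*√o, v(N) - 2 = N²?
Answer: 46658 + 124*√(-18 - 3*I) ≈ 46702.0 - 527.9*I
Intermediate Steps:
v(N) = 2 + N²
s(D, G) = -3*D
(103 + 21)*√(V(1 - 1*2) + s(6, -6)) + v(216) = (103 + 21)*√(-3*√(1 - 1*2) - 3*6) + (2 + 216²) = 124*√(-3*√(1 - 2) - 18) + (2 + 46656) = 124*√(-3*I - 18) + 46658 = 124*√(-18 - 3*I) + 46658 = 46658 + 124*√(-18 - 3*I)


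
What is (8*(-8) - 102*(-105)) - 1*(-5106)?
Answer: 15752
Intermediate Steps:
(8*(-8) - 102*(-105)) - 1*(-5106) = (-64 + 10710) + 5106 = 10646 + 5106 = 15752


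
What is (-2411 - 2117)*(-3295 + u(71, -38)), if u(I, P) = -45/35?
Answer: 104479072/7 ≈ 1.4926e+7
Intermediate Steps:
u(I, P) = -9/7 (u(I, P) = -45*1/35 = -9/7)
(-2411 - 2117)*(-3295 + u(71, -38)) = (-2411 - 2117)*(-3295 - 9/7) = -4528*(-23074/7) = 104479072/7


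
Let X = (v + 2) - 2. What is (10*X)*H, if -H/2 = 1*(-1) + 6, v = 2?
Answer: -200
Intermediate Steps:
H = -10 (H = -2*(1*(-1) + 6) = -2*(-1 + 6) = -2*5 = -10)
X = 2 (X = (2 + 2) - 2 = 4 - 2 = 2)
(10*X)*H = (10*2)*(-10) = 20*(-10) = -200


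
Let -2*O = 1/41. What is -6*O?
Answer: 3/41 ≈ 0.073171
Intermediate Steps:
O = -1/82 (O = -½/41 = -½*1/41 = -1/82 ≈ -0.012195)
-6*O = -6*(-1/82) = 3/41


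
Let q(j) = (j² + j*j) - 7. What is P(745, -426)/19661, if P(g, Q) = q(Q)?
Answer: 362945/19661 ≈ 18.460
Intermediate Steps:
q(j) = -7 + 2*j² (q(j) = (j² + j²) - 7 = 2*j² - 7 = -7 + 2*j²)
P(g, Q) = -7 + 2*Q²
P(745, -426)/19661 = (-7 + 2*(-426)²)/19661 = (-7 + 2*181476)*(1/19661) = (-7 + 362952)*(1/19661) = 362945*(1/19661) = 362945/19661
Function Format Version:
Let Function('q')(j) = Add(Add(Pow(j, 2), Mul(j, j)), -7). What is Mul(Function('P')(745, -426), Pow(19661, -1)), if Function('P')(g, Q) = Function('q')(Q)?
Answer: Rational(362945, 19661) ≈ 18.460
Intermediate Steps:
Function('q')(j) = Add(-7, Mul(2, Pow(j, 2))) (Function('q')(j) = Add(Add(Pow(j, 2), Pow(j, 2)), -7) = Add(Mul(2, Pow(j, 2)), -7) = Add(-7, Mul(2, Pow(j, 2))))
Function('P')(g, Q) = Add(-7, Mul(2, Pow(Q, 2)))
Mul(Function('P')(745, -426), Pow(19661, -1)) = Mul(Add(-7, Mul(2, Pow(-426, 2))), Pow(19661, -1)) = Mul(Add(-7, Mul(2, 181476)), Rational(1, 19661)) = Mul(Add(-7, 362952), Rational(1, 19661)) = Mul(362945, Rational(1, 19661)) = Rational(362945, 19661)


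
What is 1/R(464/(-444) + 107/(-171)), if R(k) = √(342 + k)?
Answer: 3*√1513743889/2153263 ≈ 0.054206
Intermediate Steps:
1/R(464/(-444) + 107/(-171)) = 1/(√(342 + (464/(-444) + 107/(-171)))) = 1/(√(342 + (464*(-1/444) + 107*(-1/171)))) = 1/(√(342 + (-116/111 - 107/171))) = 1/(√(342 - 10571/6327)) = 1/(√(2153263/6327)) = 1/(√1513743889/2109) = 3*√1513743889/2153263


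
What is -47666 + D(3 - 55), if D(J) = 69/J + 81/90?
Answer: -12393271/260 ≈ -47666.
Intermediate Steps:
D(J) = 9/10 + 69/J (D(J) = 69/J + 81*(1/90) = 69/J + 9/10 = 9/10 + 69/J)
-47666 + D(3 - 55) = -47666 + (9/10 + 69/(3 - 55)) = -47666 + (9/10 + 69/(-52)) = -47666 + (9/10 + 69*(-1/52)) = -47666 + (9/10 - 69/52) = -47666 - 111/260 = -12393271/260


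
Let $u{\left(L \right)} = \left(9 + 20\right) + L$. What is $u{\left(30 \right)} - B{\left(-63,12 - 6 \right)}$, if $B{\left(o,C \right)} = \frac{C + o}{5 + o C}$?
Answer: $\frac{21950}{373} \approx 58.847$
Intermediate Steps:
$B{\left(o,C \right)} = \frac{C + o}{5 + C o}$
$u{\left(L \right)} = 29 + L$
$u{\left(30 \right)} - B{\left(-63,12 - 6 \right)} = \left(29 + 30\right) - \frac{\left(12 - 6\right) - 63}{5 + \left(12 - 6\right) \left(-63\right)} = 59 - \frac{6 - 63}{5 + 6 \left(-63\right)} = 59 - \frac{1}{5 - 378} \left(-57\right) = 59 - \frac{1}{-373} \left(-57\right) = 59 - \left(- \frac{1}{373}\right) \left(-57\right) = 59 - \frac{57}{373} = \frac{21950}{373}$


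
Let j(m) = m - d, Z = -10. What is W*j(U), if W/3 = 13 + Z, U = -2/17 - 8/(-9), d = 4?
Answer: -494/17 ≈ -29.059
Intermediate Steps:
U = 118/153 (U = -2*1/17 - 8*(-1/9) = -2/17 + 8/9 = 118/153 ≈ 0.77124)
j(m) = -4 + m (j(m) = m - 1*4 = m - 4 = -4 + m)
W = 9 (W = 3*(13 - 10) = 3*3 = 9)
W*j(U) = 9*(-4 + 118/153) = 9*(-494/153) = -494/17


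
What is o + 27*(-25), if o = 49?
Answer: -626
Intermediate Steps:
o + 27*(-25) = 49 + 27*(-25) = 49 - 675 = -626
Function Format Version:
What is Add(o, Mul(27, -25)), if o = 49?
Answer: -626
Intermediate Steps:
Add(o, Mul(27, -25)) = Add(49, Mul(27, -25)) = Add(49, -675) = -626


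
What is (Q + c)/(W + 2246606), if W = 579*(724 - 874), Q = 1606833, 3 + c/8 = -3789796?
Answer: -28711559/2159756 ≈ -13.294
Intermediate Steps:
c = -30318392 (c = -24 + 8*(-3789796) = -24 - 30318368 = -30318392)
W = -86850 (W = 579*(-150) = -86850)
(Q + c)/(W + 2246606) = (1606833 - 30318392)/(-86850 + 2246606) = -28711559/2159756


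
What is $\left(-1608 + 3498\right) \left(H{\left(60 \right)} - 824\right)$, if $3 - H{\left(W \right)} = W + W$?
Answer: $-1778490$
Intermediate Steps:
$H{\left(W \right)} = 3 - 2 W$ ($H{\left(W \right)} = 3 - \left(W + W\right) = 3 - 2 W$)
$\left(-1608 + 3498\right) \left(H{\left(60 \right)} - 824\right) = \left(-1608 + 3498\right) \left(\left(3 - 120\right) - 824\right) = 1890 \left(\left(3 - 120\right) - 824\right) = 1890 \left(-117 - 824\right) = 1890 \left(-941\right) = -1778490$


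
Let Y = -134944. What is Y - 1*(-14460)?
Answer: -120484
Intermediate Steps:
Y - 1*(-14460) = -134944 - 1*(-14460) = -134944 + 14460 = -120484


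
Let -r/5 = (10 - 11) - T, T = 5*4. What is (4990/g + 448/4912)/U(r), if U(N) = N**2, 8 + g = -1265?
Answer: -166254/478743475 ≈ -0.00034727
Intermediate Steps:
g = -1273 (g = -8 - 1265 = -1273)
T = 20
r = 105 (r = -5*((10 - 11) - 1*20) = -5*(-1 - 20) = -5*(-21) = 105)
(4990/g + 448/4912)/U(r) = (4990/(-1273) + 448/4912)/(105**2) = (4990*(-1/1273) + 448*(1/4912))/11025 = (-4990/1273 + 28/307)*(1/11025) = -1496286/390811*1/11025 = -166254/478743475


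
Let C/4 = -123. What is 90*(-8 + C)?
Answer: -45000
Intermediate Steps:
C = -492 (C = 4*(-123) = -492)
90*(-8 + C) = 90*(-8 - 492) = 90*(-500) = -45000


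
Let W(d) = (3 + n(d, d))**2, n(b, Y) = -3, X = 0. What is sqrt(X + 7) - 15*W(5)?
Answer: sqrt(7) ≈ 2.6458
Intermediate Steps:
W(d) = 0 (W(d) = (3 - 3)**2 = 0**2 = 0)
sqrt(X + 7) - 15*W(5) = sqrt(0 + 7) - 15*0 = sqrt(7) + 0 = sqrt(7)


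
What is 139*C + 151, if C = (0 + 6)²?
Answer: 5155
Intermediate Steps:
C = 36 (C = 6² = 36)
139*C + 151 = 139*36 + 151 = 5004 + 151 = 5155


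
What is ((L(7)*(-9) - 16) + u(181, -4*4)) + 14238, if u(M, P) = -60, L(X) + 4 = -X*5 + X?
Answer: 14450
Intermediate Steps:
L(X) = -4 - 4*X (L(X) = -4 + (-X*5 + X) = -4 + (-5*X + X) = -4 - 4*X)
((L(7)*(-9) - 16) + u(181, -4*4)) + 14238 = (((-4 - 4*7)*(-9) - 16) - 60) + 14238 = (((-4 - 28)*(-9) - 16) - 60) + 14238 = ((-32*(-9) - 16) - 60) + 14238 = ((288 - 16) - 60) + 14238 = (272 - 60) + 14238 = 212 + 14238 = 14450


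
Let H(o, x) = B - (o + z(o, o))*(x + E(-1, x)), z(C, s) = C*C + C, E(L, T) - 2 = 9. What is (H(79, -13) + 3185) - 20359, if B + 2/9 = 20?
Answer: -39206/9 ≈ -4356.2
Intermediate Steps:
B = 178/9 (B = -2/9 + 20 = 178/9 ≈ 19.778)
E(L, T) = 11 (E(L, T) = 2 + 9 = 11)
z(C, s) = C + C² (z(C, s) = C² + C = C + C²)
H(o, x) = 178/9 - (11 + x)*(o + o*(1 + o)) (H(o, x) = 178/9 - (o + o*(1 + o))*(x + 11) = 178/9 - (o + o*(1 + o))*(11 + x) = 178/9 - (11 + x)*(o + o*(1 + o)))
(H(79, -13) + 3185) - 20359 = ((178/9 - 22*79 - 11*79² - 1*(-13)*79² - 2*79*(-13)) + 3185) - 20359 = ((178/9 - 1738 - 11*6241 - 1*(-13)*6241 + 2054) + 3185) - 20359 = ((178/9 - 1738 - 68651 + 81133 + 2054) + 3185) - 20359 = (115360/9 + 3185) - 20359 = 144025/9 - 20359 = -39206/9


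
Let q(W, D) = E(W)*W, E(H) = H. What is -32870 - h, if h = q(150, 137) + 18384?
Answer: -73754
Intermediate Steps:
q(W, D) = W² (q(W, D) = W*W = W²)
h = 40884 (h = 150² + 18384 = 22500 + 18384 = 40884)
-32870 - h = -32870 - 1*40884 = -32870 - 40884 = -73754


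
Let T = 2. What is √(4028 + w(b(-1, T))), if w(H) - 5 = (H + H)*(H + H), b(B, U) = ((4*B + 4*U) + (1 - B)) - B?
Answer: √4229 ≈ 65.031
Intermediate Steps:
b(B, U) = 1 + 2*B + 4*U (b(B, U) = (1 + 3*B + 4*U) - B = 1 + 2*B + 4*U)
w(H) = 5 + 4*H² (w(H) = 5 + (H + H)*(H + H) = 5 + (2*H)*(2*H) = 5 + 4*H²)
√(4028 + w(b(-1, T))) = √(4028 + (5 + 4*(1 + 2*(-1) + 4*2)²)) = √(4028 + (5 + 4*(1 - 2 + 8)²)) = √(4028 + (5 + 4*7²)) = √(4028 + (5 + 4*49)) = √(4028 + (5 + 196)) = √(4028 + 201) = √4229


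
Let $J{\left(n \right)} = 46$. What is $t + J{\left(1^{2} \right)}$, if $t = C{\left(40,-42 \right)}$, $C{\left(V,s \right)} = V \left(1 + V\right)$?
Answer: $1686$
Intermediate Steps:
$t = 1640$ ($t = 40 \left(1 + 40\right) = 40 \cdot 41 = 1640$)
$t + J{\left(1^{2} \right)} = 1640 + 46 = 1686$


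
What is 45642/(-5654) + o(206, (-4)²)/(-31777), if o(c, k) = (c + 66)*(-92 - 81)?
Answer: -592155605/89833579 ≈ -6.5917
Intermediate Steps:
o(c, k) = -11418 - 173*c (o(c, k) = (66 + c)*(-173) = -11418 - 173*c)
45642/(-5654) + o(206, (-4)²)/(-31777) = 45642/(-5654) + (-11418 - 173*206)/(-31777) = 45642*(-1/5654) + (-11418 - 35638)*(-1/31777) = -22821/2827 - 47056*(-1/31777) = -22821/2827 + 47056/31777 = -592155605/89833579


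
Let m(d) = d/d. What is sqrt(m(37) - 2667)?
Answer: I*sqrt(2666) ≈ 51.633*I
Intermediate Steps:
m(d) = 1
sqrt(m(37) - 2667) = sqrt(1 - 2667) = sqrt(-2666) = I*sqrt(2666)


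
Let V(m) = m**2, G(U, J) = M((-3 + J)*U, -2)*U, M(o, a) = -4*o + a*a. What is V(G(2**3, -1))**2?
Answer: 1243528298496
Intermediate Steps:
M(o, a) = a**2 - 4*o (M(o, a) = -4*o + a**2 = a**2 - 4*o)
G(U, J) = U*(4 - 4*U*(-3 + J)) (G(U, J) = ((-2)**2 - 4*(-3 + J)*U)*U = (4 - 4*U*(-3 + J))*U = U*(4 - 4*U*(-3 + J)))
V(G(2**3, -1))**2 = ((-4*2**3*(-1 + 2**3*(-3 - 1)))**2)**2 = ((-4*8*(-1 + 8*(-4)))**2)**2 = ((-4*8*(-1 - 32))**2)**2 = ((-4*8*(-33))**2)**2 = (1056**2)**2 = 1115136**2 = 1243528298496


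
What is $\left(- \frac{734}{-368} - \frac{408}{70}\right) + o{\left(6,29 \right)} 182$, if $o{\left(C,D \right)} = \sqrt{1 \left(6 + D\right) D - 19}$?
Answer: $- \frac{24691}{6440} + 364 \sqrt{249} \approx 5740.0$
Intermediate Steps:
$o{\left(C,D \right)} = \sqrt{-19 + D \left(6 + D\right)}$ ($o{\left(C,D \right)} = \sqrt{\left(6 + D\right) D - 19} = \sqrt{D \left(6 + D\right) - 19} = \sqrt{-19 + D \left(6 + D\right)}$)
$\left(- \frac{734}{-368} - \frac{408}{70}\right) + o{\left(6,29 \right)} 182 = \left(- \frac{734}{-368} - \frac{408}{70}\right) + \sqrt{-19 + 29^{2} + 6 \cdot 29} \cdot 182 = \left(\left(-734\right) \left(- \frac{1}{368}\right) - \frac{204}{35}\right) + \sqrt{-19 + 841 + 174} \cdot 182 = \left(\frac{367}{184} - \frac{204}{35}\right) + \sqrt{996} \cdot 182 = - \frac{24691}{6440} + 2 \sqrt{249} \cdot 182 = - \frac{24691}{6440} + 364 \sqrt{249}$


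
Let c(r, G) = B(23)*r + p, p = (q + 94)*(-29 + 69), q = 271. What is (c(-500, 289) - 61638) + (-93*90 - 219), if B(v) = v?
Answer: -67127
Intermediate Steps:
p = 14600 (p = (271 + 94)*(-29 + 69) = 365*40 = 14600)
c(r, G) = 14600 + 23*r (c(r, G) = 23*r + 14600 = 14600 + 23*r)
(c(-500, 289) - 61638) + (-93*90 - 219) = ((14600 + 23*(-500)) - 61638) + (-93*90 - 219) = ((14600 - 11500) - 61638) + (-8370 - 219) = (3100 - 61638) - 8589 = -58538 - 8589 = -67127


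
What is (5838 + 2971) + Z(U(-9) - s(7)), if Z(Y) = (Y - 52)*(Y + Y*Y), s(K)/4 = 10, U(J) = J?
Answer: -228743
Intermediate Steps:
s(K) = 40 (s(K) = 4*10 = 40)
Z(Y) = (-52 + Y)*(Y + Y**2)
(5838 + 2971) + Z(U(-9) - s(7)) = (5838 + 2971) + (-9 - 1*40)*(-52 + (-9 - 1*40)**2 - 51*(-9 - 1*40)) = 8809 + (-9 - 40)*(-52 + (-9 - 40)**2 - 51*(-9 - 40)) = 8809 - 49*(-52 + (-49)**2 - 51*(-49)) = 8809 - 49*(-52 + 2401 + 2499) = 8809 - 49*4848 = 8809 - 237552 = -228743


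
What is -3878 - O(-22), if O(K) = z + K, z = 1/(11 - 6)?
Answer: -19281/5 ≈ -3856.2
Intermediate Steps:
z = 1/5 ≈ 0.20000
O(K) = 1/5 + K
-3878 - O(-22) = -3878 - (1/5 - 22) = -3878 - 1*(-109/5) = -3878 + 109/5 = -19281/5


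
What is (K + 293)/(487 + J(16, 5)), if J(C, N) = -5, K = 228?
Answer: 521/482 ≈ 1.0809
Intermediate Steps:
(K + 293)/(487 + J(16, 5)) = (228 + 293)/(487 - 5) = 521/482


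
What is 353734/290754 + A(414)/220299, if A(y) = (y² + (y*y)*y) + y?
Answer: 3459864623497/10675469241 ≈ 324.09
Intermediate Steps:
A(y) = y + y² + y³ (A(y) = (y² + y²*y) + y = (y² + y³) + y = y + y² + y³)
353734/290754 + A(414)/220299 = 353734/290754 + (414*(1 + 414 + 414²))/220299 = 353734*(1/290754) + (414*(1 + 414 + 171396))*(1/220299) = 176867/145377 + (414*171811)*(1/220299) = 176867/145377 + 71129754*(1/220299) = 176867/145377 + 23709918/73433 = 3459864623497/10675469241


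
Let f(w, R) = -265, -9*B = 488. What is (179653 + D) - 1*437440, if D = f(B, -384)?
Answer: -258052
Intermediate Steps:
B = -488/9 (B = -1/9*488 = -488/9 ≈ -54.222)
D = -265
(179653 + D) - 1*437440 = (179653 - 265) - 1*437440 = 179388 - 437440 = -258052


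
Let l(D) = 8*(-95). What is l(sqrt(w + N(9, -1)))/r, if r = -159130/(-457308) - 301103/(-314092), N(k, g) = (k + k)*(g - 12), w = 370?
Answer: -880354484640/1513534441 ≈ -581.65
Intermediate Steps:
N(k, g) = 2*k*(-12 + g) (N(k, g) = (2*k)*(-12 + g) = 2*k*(-12 + g))
l(D) = -760
r = 1513534441/1158361164 (r = -159130*(-1/457308) - 301103*(-1/314092) = 79565/228654 + 9713/10132 = 1513534441/1158361164 ≈ 1.3066)
l(sqrt(w + N(9, -1)))/r = -760/1513534441/1158361164 = -760*1158361164/1513534441 = -880354484640/1513534441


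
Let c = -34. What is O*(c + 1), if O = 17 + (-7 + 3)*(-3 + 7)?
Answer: -33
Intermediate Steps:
O = 1 (O = 17 - 4*4 = 17 - 16 = 1)
O*(c + 1) = 1*(-34 + 1) = 1*(-33) = -33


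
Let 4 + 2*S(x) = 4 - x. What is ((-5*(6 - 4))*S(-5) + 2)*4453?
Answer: -102419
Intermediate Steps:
S(x) = -x/2 (S(x) = -2 + (4 - x)/2 = -2 + (2 - x/2) = -x/2)
((-5*(6 - 4))*S(-5) + 2)*4453 = ((-5*(6 - 4))*(-½*(-5)) + 2)*4453 = (-5*2*(5/2) + 2)*4453 = (-10*5/2 + 2)*4453 = (-25 + 2)*4453 = -23*4453 = -102419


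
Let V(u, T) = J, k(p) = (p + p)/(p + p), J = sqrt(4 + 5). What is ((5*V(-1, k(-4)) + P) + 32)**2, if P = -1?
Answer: 2116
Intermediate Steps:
J = 3 (J = sqrt(9) = 3)
k(p) = 1 (k(p) = (2*p)/((2*p)) = (2*p)*(1/(2*p)) = 1)
V(u, T) = 3
((5*V(-1, k(-4)) + P) + 32)**2 = ((5*3 - 1) + 32)**2 = ((15 - 1) + 32)**2 = (14 + 32)**2 = 46**2 = 2116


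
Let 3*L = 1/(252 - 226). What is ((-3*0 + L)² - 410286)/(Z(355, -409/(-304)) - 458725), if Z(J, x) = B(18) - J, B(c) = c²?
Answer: 2496180023/2791071504 ≈ 0.89434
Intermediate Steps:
L = 1/78 (L = 1/(3*(252 - 226)) = (⅓)/26 = (⅓)*(1/26) = 1/78 ≈ 0.012821)
Z(J, x) = 324 - J (Z(J, x) = 18² - J = 324 - J)
((-3*0 + L)² - 410286)/(Z(355, -409/(-304)) - 458725) = ((-3*0 + 1/78)² - 410286)/((324 - 1*355) - 458725) = ((0 + 1/78)² - 410286)/((324 - 355) - 458725) = ((1/78)² - 410286)/(-31 - 458725) = (1/6084 - 410286)/(-458756) = -2496180023/6084*(-1/458756) = 2496180023/2791071504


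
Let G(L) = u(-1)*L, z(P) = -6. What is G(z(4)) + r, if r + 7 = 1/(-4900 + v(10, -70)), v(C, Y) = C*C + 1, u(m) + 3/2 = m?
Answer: 38391/4799 ≈ 7.9998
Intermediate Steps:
u(m) = -3/2 + m
v(C, Y) = 1 + C**2 (v(C, Y) = C**2 + 1 = 1 + C**2)
G(L) = -5*L/2 (G(L) = (-3/2 - 1)*L = -5*L/2)
r = -33594/4799 (r = -7 + 1/(-4900 + (1 + 10**2)) = -7 + 1/(-4900 + (1 + 100)) = -7 + 1/(-4900 + 101) = -7 + 1/(-4799) = -7 - 1/4799 = -33594/4799 ≈ -7.0002)
G(z(4)) + r = -5/2*(-6) - 33594/4799 = 15 - 33594/4799 = 38391/4799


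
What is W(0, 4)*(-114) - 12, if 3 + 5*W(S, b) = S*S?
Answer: 282/5 ≈ 56.400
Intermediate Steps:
W(S, b) = -3/5 + S**2/5 (W(S, b) = -3/5 + (S*S)/5 = -3/5 + S**2/5)
W(0, 4)*(-114) - 12 = (-3/5 + (1/5)*0**2)*(-114) - 12 = (-3/5 + (1/5)*0)*(-114) - 12 = (-3/5 + 0)*(-114) - 12 = -3/5*(-114) - 12 = 342/5 - 12 = 282/5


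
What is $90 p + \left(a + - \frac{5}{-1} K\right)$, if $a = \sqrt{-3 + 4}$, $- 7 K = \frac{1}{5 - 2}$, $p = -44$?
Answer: $- \frac{83144}{21} \approx -3959.2$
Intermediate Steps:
$K = - \frac{1}{21}$ ($K = - \frac{1}{7 \left(5 - 2\right)} = - \frac{1}{7 \cdot 3} = \left(- \frac{1}{7}\right) \frac{1}{3} = - \frac{1}{21} \approx -0.047619$)
$a = 1$ ($a = \sqrt{1} = 1$)
$90 p + \left(a + - \frac{5}{-1} K\right) = 90 \left(-44\right) + \left(1 + - \frac{5}{-1} \left(- \frac{1}{21}\right)\right) = -3960 + \left(1 + \left(-5\right) \left(-1\right) \left(- \frac{1}{21}\right)\right) = -3960 + \left(1 + 5 \left(- \frac{1}{21}\right)\right) = -3960 + \left(1 - \frac{5}{21}\right) = -3960 + \frac{16}{21} = - \frac{83144}{21}$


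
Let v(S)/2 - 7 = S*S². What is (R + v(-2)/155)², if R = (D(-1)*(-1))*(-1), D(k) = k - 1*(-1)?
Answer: 4/24025 ≈ 0.00016649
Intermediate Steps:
D(k) = 1 + k (D(k) = k + 1 = 1 + k)
v(S) = 14 + 2*S³ (v(S) = 14 + 2*(S*S²) = 14 + 2*S³)
R = 0 (R = ((1 - 1)*(-1))*(-1) = (0*(-1))*(-1) = 0*(-1) = 0)
(R + v(-2)/155)² = (0 + (14 + 2*(-2)³)/155)² = (0 + (14 + 2*(-8))*(1/155))² = (0 + (14 - 16)*(1/155))² = (0 - 2*1/155)² = (0 - 2/155)² = (-2/155)² = 4/24025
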